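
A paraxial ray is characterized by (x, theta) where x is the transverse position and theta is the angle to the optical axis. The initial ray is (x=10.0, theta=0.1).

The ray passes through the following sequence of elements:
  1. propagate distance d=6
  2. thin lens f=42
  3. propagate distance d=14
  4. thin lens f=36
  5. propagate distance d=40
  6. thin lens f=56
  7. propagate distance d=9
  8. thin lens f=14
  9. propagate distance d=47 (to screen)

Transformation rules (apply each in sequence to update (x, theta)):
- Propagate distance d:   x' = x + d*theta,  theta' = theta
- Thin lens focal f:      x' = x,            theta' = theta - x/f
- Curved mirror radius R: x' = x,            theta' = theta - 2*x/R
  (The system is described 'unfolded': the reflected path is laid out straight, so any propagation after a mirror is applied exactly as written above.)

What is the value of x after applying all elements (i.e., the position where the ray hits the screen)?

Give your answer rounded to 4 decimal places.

Answer: 9.8309

Derivation:
Initial: x=10.0000 theta=0.1000
After 1 (propagate distance d=6): x=10.6000 theta=0.1000
After 2 (thin lens f=42): x=10.6000 theta=-16/105 (≈-0.1524)
After 3 (propagate distance d=14): x=127/15 (≈8.4667) theta=-16/105 (≈-0.1524)
After 4 (thin lens f=36): x=127/15 (≈8.4667) theta=-293/756 (≈-0.3876)
After 5 (propagate distance d=40): x=-6649/945 (≈-7.0360) theta=-293/756 (≈-0.3876)
After 6 (thin lens f=56): x=-6649/945 (≈-7.0360) theta=-13861/52920 (≈-0.2619)
After 7 (propagate distance d=9): x=-497093/52920 (≈-9.3933) theta=-13861/52920 (≈-0.2619)
After 8 (thin lens f=14): x=-497093/52920 (≈-9.3933) theta=33671/82320 (≈0.4090)
After 9 (propagate distance d=47 (to screen)): x=7283531/740880 (≈9.8309) theta=33671/82320 (≈0.4090)
Rounded to 4 decimal places: x = 9.8309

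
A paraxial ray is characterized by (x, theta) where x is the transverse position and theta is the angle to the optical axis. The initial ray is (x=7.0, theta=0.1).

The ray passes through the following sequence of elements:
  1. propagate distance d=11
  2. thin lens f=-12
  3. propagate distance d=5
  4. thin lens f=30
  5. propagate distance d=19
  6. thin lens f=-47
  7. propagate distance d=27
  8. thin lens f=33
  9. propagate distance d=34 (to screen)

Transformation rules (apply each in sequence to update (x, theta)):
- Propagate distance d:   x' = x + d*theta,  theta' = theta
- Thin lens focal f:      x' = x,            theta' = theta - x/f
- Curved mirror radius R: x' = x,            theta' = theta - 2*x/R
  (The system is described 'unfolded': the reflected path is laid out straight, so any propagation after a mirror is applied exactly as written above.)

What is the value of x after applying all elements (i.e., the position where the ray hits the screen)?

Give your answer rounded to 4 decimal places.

Initial: x=7.0000 theta=0.1000
After 1 (propagate distance d=11): x=8.1000 theta=0.1000
After 2 (thin lens f=-12): x=8.1000 theta=0.7750
After 3 (propagate distance d=5): x=11.9750 theta=0.7750
After 4 (thin lens f=30): x=11.9750 theta=451/1200 (≈0.3758)
After 5 (propagate distance d=19): x=22939/1200 (≈19.1158) theta=451/1200 (≈0.3758)
After 6 (thin lens f=-47): x=22939/1200 (≈19.1158) theta=1839/2350 (≈0.7826)
After 7 (propagate distance d=27): x=453961/11280 (≈40.2448) theta=1839/2350 (≈0.7826)
After 8 (thin lens f=33): x=453961/11280 (≈40.2448) theta=-813317/1861200 (≈-0.4370)
After 9 (propagate distance d=34 (to screen)): x=47250787/1861200 (≈25.3873) theta=-813317/1861200 (≈-0.4370)
Rounded to 4 decimal places: x = 25.3873

Answer: 25.3873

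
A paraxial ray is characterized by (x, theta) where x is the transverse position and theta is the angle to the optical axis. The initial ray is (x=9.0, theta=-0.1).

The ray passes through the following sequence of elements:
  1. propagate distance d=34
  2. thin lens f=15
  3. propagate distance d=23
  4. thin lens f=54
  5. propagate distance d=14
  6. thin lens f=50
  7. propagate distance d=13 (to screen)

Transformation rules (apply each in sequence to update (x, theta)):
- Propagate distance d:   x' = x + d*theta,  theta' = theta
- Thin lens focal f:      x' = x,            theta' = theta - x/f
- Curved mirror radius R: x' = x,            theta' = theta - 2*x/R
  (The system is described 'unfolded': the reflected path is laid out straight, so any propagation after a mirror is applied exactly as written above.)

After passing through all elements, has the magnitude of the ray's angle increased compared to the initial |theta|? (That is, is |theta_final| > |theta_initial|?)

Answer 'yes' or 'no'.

Answer: yes

Derivation:
Initial: x=9.0000 theta=-0.1000
After 1 (propagate distance d=34): x=5.6000 theta=-0.1000
After 2 (thin lens f=15): x=5.6000 theta=-71/150 (≈-0.4733)
After 3 (propagate distance d=23): x=-793/150 (≈-5.2867) theta=-71/150 (≈-0.4733)
After 4 (thin lens f=54): x=-793/150 (≈-5.2867) theta=-3041/8100 (≈-0.3754)
After 5 (propagate distance d=14): x=-21349/2025 (≈-10.5427) theta=-3041/8100 (≈-0.3754)
After 6 (thin lens f=50): x=-21349/2025 (≈-10.5427) theta=-3703/22500 (≈-0.1646)
After 7 (propagate distance d=13 (to screen)): x=-2568151/202500 (≈-12.6822) theta=-3703/22500 (≈-0.1646)
|theta_initial|=0.1000 |theta_final|=3703/22500 (≈0.1646) -> increased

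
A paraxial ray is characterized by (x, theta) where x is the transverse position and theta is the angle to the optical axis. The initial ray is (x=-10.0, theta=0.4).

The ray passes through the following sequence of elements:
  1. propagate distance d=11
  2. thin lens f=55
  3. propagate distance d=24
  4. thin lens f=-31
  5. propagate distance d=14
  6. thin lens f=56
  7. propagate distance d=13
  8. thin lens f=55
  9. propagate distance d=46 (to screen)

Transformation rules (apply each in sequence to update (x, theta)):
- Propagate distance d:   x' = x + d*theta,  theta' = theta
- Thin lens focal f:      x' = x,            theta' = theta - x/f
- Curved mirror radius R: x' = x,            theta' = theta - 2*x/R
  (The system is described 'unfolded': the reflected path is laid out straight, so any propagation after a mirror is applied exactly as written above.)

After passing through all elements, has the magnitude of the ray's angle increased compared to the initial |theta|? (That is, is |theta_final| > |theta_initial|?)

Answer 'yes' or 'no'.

Initial: x=-10.0000 theta=0.4000
After 1 (propagate distance d=11): x=-5.6000 theta=0.4000
After 2 (thin lens f=55): x=-5.6000 theta=138/275 (≈0.5018)
After 3 (propagate distance d=24): x=1772/275 (≈6.4436) theta=138/275 (≈0.5018)
After 4 (thin lens f=-31): x=1772/275 (≈6.4436) theta=22/31 (≈0.7097)
After 5 (propagate distance d=14): x=139632/8525 (≈16.3791) theta=22/31 (≈0.7097)
After 6 (thin lens f=56): x=139632/8525 (≈16.3791) theta=24896/59675 (≈0.4172)
After 7 (propagate distance d=13): x=1301072/59675 (≈21.8026) theta=24896/59675 (≈0.4172)
After 8 (thin lens f=55): x=1301072/59675 (≈21.8026) theta=9744/468875 (≈0.0208)
After 9 (propagate distance d=46 (to screen)): x=74696528/3282125 (≈22.7586) theta=9744/468875 (≈0.0208)
|theta_initial|=0.4000 |theta_final|=9744/468875 (≈0.0208) -> not increased

Answer: no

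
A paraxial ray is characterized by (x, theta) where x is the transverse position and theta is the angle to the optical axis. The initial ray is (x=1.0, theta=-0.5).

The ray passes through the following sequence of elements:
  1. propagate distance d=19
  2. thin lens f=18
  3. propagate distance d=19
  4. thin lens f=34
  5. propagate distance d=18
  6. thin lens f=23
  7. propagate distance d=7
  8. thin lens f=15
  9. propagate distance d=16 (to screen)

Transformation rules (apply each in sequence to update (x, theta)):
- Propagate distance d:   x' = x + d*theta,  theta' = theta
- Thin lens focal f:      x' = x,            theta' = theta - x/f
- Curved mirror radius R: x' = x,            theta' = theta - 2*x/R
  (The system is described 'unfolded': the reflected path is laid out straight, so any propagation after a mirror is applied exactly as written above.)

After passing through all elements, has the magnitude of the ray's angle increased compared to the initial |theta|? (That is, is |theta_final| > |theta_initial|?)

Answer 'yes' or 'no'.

Answer: yes

Derivation:
Initial: x=1.0000 theta=-0.5000
After 1 (propagate distance d=19): x=-8.5000 theta=-0.5000
After 2 (thin lens f=18): x=-8.5000 theta=-1/36 (≈-0.0278)
After 3 (propagate distance d=19): x=-325/36 (≈-9.0278) theta=-1/36 (≈-0.0278)
After 4 (thin lens f=34): x=-325/36 (≈-9.0278) theta=97/408 (≈0.2377)
After 5 (propagate distance d=18): x=-1453/306 (≈-4.7484) theta=97/408 (≈0.2377)
After 6 (thin lens f=23): x=-1453/306 (≈-4.7484) theta=12505/28152 (≈0.4442)
After 7 (propagate distance d=7): x=-46141/28152 (≈-1.6390) theta=12505/28152 (≈0.4442)
After 8 (thin lens f=15): x=-46141/28152 (≈-1.6390) theta=3437/6210 (≈0.5535)
After 9 (propagate distance d=16 (to screen)): x=3047341/422280 (≈7.2164) theta=3437/6210 (≈0.5535)
|theta_initial|=0.5000 |theta_final|=3437/6210 (≈0.5535) -> increased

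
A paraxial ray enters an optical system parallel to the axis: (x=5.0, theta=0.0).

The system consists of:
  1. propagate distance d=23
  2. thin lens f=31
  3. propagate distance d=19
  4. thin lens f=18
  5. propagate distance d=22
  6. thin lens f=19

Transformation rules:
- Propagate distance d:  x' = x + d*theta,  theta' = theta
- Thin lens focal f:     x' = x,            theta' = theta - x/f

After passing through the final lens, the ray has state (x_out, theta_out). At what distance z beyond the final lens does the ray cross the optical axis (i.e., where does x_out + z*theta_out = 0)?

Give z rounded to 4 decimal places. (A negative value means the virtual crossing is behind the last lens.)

Initial: x=5.0000 theta=0.0000
After 1 (propagate distance d=23): x=5.0000 theta=0.0000
After 2 (thin lens f=31): x=5.0000 theta=-5/31 (≈-0.1613)
After 3 (propagate distance d=19): x=60/31 (≈1.9355) theta=-5/31 (≈-0.1613)
After 4 (thin lens f=18): x=60/31 (≈1.9355) theta=-25/93 (≈-0.2688)
After 5 (propagate distance d=22): x=-370/93 (≈-3.9785) theta=-25/93 (≈-0.2688)
After 6 (thin lens f=19): x=-370/93 (≈-3.9785) theta=-35/589 (≈-0.0594)
z_focus = -x_out/theta_out = -(-370/93)/(-35/589) = -1406/21 ≈ -66.9524
Rounded to 4 decimal places: z = -66.9524

Answer: -66.9524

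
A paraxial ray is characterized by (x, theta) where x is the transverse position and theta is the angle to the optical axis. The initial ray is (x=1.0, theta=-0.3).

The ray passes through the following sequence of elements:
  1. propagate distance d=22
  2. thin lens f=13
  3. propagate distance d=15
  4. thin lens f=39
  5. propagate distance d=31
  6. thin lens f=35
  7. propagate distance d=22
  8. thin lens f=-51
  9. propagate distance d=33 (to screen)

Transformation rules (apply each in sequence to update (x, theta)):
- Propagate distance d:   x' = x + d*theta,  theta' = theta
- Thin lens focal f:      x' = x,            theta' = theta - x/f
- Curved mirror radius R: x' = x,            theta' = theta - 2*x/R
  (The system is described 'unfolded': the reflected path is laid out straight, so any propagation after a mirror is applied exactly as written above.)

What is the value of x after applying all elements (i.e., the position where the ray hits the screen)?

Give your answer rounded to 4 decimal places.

Answer: 14.4180

Derivation:
Initial: x=1.0000 theta=-0.3000
After 1 (propagate distance d=22): x=-5.6000 theta=-0.3000
After 2 (thin lens f=13): x=-5.6000 theta=17/130 (≈0.1308)
After 3 (propagate distance d=15): x=-473/130 (≈-3.6385) theta=17/130 (≈0.1308)
After 4 (thin lens f=39): x=-473/130 (≈-3.6385) theta=568/2535 (≈0.2241)
After 5 (propagate distance d=31): x=16769/5070 (≈3.3075) theta=568/2535 (≈0.2241)
After 6 (thin lens f=35): x=16769/5070 (≈3.3075) theta=22991/177450 (≈0.1296)
After 7 (propagate distance d=22): x=364239/59150 (≈6.1579) theta=22991/177450 (≈0.1296)
After 8 (thin lens f=-51): x=364239/59150 (≈6.1579) theta=377543/1508325 (≈0.2503)
After 9 (propagate distance d=33 (to screen)): x=14498009/1005550 (≈14.4180) theta=377543/1508325 (≈0.2503)
Rounded to 4 decimal places: x = 14.4180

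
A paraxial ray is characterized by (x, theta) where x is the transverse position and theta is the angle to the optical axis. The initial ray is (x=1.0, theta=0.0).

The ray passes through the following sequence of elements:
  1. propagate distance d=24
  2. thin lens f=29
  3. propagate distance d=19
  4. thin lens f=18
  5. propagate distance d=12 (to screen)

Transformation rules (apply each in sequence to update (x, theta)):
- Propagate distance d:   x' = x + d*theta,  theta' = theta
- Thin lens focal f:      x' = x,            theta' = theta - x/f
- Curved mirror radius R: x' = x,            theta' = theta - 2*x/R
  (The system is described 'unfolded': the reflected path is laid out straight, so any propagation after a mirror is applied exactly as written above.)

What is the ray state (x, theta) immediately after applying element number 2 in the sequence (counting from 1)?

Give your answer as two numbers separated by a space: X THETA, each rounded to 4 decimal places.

Initial: x=1.0000 theta=0.0000
After 1 (propagate distance d=24): x=1.0000 theta=0.0000
After 2 (thin lens f=29): x=1.0000 theta=-1/29 (≈-0.0345)
Rounded to 4 decimal places: x = 1.0000, theta = -0.0345

Answer: 1.0000 -0.0345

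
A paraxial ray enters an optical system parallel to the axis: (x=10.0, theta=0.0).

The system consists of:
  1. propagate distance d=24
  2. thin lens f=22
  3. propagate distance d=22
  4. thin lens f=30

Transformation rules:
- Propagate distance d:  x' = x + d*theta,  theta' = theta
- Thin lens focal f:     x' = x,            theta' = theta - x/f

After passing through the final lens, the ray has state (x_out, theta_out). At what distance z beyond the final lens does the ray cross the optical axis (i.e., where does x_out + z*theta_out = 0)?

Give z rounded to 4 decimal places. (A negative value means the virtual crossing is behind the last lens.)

Answer: 0.0000

Derivation:
Initial: x=10.0000 theta=0.0000
After 1 (propagate distance d=24): x=10.0000 theta=0.0000
After 2 (thin lens f=22): x=10.0000 theta=-5/11 (≈-0.4545)
After 3 (propagate distance d=22): x=0.0000 theta=-5/11 (≈-0.4545)
After 4 (thin lens f=30): x=0.0000 theta=-5/11 (≈-0.4545)
z_focus = -x_out/theta_out = -(0.0000)/(-5/11) = 0.0000
Rounded to 4 decimal places: z = 0.0000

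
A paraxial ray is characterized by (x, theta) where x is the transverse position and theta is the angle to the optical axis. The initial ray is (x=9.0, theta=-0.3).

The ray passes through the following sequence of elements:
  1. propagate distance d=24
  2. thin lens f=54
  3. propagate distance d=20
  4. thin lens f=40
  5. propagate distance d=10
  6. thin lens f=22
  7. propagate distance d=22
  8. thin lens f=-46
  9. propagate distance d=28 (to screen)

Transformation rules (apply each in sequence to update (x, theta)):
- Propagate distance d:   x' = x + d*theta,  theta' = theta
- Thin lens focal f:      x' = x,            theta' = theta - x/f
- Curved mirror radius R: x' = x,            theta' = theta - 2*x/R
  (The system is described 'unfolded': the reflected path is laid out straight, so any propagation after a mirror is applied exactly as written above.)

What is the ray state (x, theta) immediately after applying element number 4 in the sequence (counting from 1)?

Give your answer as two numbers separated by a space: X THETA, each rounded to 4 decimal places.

Answer: -4.8667 -0.2117

Derivation:
Initial: x=9.0000 theta=-0.3000
After 1 (propagate distance d=24): x=1.8000 theta=-0.3000
After 2 (thin lens f=54): x=1.8000 theta=-1/3 (≈-0.3333)
After 3 (propagate distance d=20): x=-73/15 (≈-4.8667) theta=-1/3 (≈-0.3333)
After 4 (thin lens f=40): x=-73/15 (≈-4.8667) theta=-127/600 (≈-0.2117)
Rounded to 4 decimal places: x = -4.8667, theta = -0.2117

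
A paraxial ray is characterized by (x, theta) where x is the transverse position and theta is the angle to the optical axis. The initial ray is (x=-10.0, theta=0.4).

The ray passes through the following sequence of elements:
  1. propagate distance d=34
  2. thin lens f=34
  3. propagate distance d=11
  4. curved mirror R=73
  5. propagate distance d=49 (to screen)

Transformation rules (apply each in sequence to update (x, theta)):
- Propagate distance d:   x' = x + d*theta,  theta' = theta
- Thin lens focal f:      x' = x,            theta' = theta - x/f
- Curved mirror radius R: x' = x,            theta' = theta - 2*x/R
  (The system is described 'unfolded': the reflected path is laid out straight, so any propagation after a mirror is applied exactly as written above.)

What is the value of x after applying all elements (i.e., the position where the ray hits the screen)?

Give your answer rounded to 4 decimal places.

Initial: x=-10.0000 theta=0.4000
After 1 (propagate distance d=34): x=3.6000 theta=0.4000
After 2 (thin lens f=34): x=3.6000 theta=5/17 (≈0.2941)
After 3 (propagate distance d=11): x=581/85 (≈6.8353) theta=5/17 (≈0.2941)
After 4 (curved mirror R=73): x=581/85 (≈6.8353) theta=39/365 (≈0.1068)
After 5 (propagate distance d=49 (to screen)): x=14980/1241 (≈12.0709) theta=39/365 (≈0.1068)
Rounded to 4 decimal places: x = 12.0709

Answer: 12.0709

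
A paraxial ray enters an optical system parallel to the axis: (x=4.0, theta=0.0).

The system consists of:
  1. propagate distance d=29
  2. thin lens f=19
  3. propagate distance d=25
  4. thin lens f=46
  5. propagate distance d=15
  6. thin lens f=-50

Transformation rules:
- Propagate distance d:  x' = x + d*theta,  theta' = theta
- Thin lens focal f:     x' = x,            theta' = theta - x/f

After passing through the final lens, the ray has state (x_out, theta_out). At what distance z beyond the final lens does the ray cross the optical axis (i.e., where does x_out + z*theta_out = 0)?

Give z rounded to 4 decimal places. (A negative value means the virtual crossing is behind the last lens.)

Initial: x=4.0000 theta=0.0000
After 1 (propagate distance d=29): x=4.0000 theta=0.0000
After 2 (thin lens f=19): x=4.0000 theta=-4/19 (≈-0.2105)
After 3 (propagate distance d=25): x=-24/19 (≈-1.2632) theta=-4/19 (≈-0.2105)
After 4 (thin lens f=46): x=-24/19 (≈-1.2632) theta=-80/437 (≈-0.1831)
After 5 (propagate distance d=15): x=-1752/437 (≈-4.0092) theta=-80/437 (≈-0.1831)
After 6 (thin lens f=-50): x=-1752/437 (≈-4.0092) theta=-2876/10925 (≈-0.2632)
z_focus = -x_out/theta_out = -(-1752/437)/(-2876/10925) = -10950/719 ≈ -15.2295
Rounded to 4 decimal places: z = -15.2295

Answer: -15.2295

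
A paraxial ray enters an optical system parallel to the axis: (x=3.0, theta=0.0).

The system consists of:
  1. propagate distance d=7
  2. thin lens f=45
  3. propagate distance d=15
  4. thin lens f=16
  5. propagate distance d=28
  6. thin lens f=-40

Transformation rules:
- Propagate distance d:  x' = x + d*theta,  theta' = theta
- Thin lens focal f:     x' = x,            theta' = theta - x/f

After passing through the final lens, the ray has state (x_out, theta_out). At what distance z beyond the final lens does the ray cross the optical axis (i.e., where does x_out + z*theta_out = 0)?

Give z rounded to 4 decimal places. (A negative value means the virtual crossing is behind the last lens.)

Answer: -12.2054

Derivation:
Initial: x=3.0000 theta=0.0000
After 1 (propagate distance d=7): x=3.0000 theta=0.0000
After 2 (thin lens f=45): x=3.0000 theta=-1/15 (≈-0.0667)
After 3 (propagate distance d=15): x=2.0000 theta=-1/15 (≈-0.0667)
After 4 (thin lens f=16): x=2.0000 theta=-23/120 (≈-0.1917)
After 5 (propagate distance d=28): x=-101/30 (≈-3.3667) theta=-23/120 (≈-0.1917)
After 6 (thin lens f=-40): x=-101/30 (≈-3.3667) theta=-331/1200 (≈-0.2758)
z_focus = -x_out/theta_out = -(-101/30)/(-331/1200) = -4040/331 ≈ -12.2054
Rounded to 4 decimal places: z = -12.2054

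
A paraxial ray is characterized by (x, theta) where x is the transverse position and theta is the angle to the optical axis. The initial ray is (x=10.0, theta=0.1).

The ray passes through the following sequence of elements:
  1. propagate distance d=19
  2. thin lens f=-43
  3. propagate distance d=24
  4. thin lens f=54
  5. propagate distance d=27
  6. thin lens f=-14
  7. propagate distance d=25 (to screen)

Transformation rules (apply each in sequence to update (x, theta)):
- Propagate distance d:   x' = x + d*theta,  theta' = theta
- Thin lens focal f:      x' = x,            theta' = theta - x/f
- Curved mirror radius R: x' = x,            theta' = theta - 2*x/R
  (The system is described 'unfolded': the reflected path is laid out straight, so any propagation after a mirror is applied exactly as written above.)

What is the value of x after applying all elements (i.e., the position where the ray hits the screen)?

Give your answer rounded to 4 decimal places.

Initial: x=10.0000 theta=0.1000
After 1 (propagate distance d=19): x=11.9000 theta=0.1000
After 2 (thin lens f=-43): x=11.9000 theta=81/215 (≈0.3767)
After 3 (propagate distance d=24): x=1801/86 (≈20.9419) theta=81/215 (≈0.3767)
After 4 (thin lens f=54): x=1801/86 (≈20.9419) theta=-257/23220 (≈-0.0111)
After 5 (propagate distance d=27): x=17753/860 (≈20.6430) theta=-257/23220 (≈-0.0111)
After 6 (thin lens f=-14): x=17753/860 (≈20.6430) theta=475733/325080 (≈1.4634)
After 7 (propagate distance d=25 (to screen)): x=18603959/325080 (≈57.2289) theta=475733/325080 (≈1.4634)
Rounded to 4 decimal places: x = 57.2289

Answer: 57.2289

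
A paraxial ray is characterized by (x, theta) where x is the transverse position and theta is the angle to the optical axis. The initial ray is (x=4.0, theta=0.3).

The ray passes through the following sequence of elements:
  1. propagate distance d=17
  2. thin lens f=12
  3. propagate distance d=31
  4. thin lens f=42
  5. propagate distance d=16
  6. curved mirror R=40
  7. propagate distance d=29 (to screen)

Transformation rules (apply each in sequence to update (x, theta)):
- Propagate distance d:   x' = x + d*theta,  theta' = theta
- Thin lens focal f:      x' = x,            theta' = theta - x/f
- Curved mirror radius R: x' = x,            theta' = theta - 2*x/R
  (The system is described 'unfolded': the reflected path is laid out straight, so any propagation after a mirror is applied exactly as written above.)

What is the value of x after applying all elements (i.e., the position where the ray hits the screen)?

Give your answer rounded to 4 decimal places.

Answer: -5.0414

Derivation:
Initial: x=4.0000 theta=0.3000
After 1 (propagate distance d=17): x=9.1000 theta=0.3000
After 2 (thin lens f=12): x=9.1000 theta=-11/24 (≈-0.4583)
After 3 (propagate distance d=31): x=-613/120 (≈-5.1083) theta=-11/24 (≈-0.4583)
After 4 (thin lens f=42): x=-613/120 (≈-5.1083) theta=-1697/5040 (≈-0.3367)
After 5 (propagate distance d=16): x=-26449/2520 (≈-10.4956) theta=-1697/5040 (≈-0.3367)
After 6 (curved mirror R=40): x=-26449/2520 (≈-10.4956) theta=9479/50400 (≈0.1881)
After 7 (propagate distance d=29 (to screen)): x=-254089/50400 (≈-5.0414) theta=9479/50400 (≈0.1881)
Rounded to 4 decimal places: x = -5.0414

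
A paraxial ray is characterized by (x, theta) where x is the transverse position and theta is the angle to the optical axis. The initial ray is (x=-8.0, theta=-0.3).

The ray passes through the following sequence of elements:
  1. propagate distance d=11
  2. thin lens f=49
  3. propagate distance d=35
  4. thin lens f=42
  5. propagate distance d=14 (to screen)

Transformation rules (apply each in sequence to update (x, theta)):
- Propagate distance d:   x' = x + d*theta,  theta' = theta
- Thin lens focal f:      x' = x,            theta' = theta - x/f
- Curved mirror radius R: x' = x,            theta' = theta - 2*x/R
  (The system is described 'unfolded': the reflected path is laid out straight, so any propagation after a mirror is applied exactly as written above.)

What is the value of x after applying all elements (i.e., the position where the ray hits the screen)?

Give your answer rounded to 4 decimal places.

Answer: -10.1238

Derivation:
Initial: x=-8.0000 theta=-0.3000
After 1 (propagate distance d=11): x=-11.3000 theta=-0.3000
After 2 (thin lens f=49): x=-11.3000 theta=-17/245 (≈-0.0694)
After 3 (propagate distance d=35): x=-961/70 (≈-13.7286) theta=-17/245 (≈-0.0694)
After 4 (thin lens f=42): x=-961/70 (≈-13.7286) theta=757/2940 (≈0.2575)
After 5 (propagate distance d=14 (to screen)): x=-1063/105 (≈-10.1238) theta=757/2940 (≈0.2575)
Rounded to 4 decimal places: x = -10.1238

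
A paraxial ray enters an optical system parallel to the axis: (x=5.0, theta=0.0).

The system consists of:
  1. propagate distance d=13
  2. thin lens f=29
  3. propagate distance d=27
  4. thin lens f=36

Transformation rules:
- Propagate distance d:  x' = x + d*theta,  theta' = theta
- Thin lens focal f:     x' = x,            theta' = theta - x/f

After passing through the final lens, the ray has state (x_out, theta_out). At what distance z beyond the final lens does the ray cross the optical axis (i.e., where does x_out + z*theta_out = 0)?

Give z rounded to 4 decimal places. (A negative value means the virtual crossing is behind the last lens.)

Answer: 1.8947

Derivation:
Initial: x=5.0000 theta=0.0000
After 1 (propagate distance d=13): x=5.0000 theta=0.0000
After 2 (thin lens f=29): x=5.0000 theta=-5/29 (≈-0.1724)
After 3 (propagate distance d=27): x=10/29 (≈0.3448) theta=-5/29 (≈-0.1724)
After 4 (thin lens f=36): x=10/29 (≈0.3448) theta=-95/522 (≈-0.1820)
z_focus = -x_out/theta_out = -(10/29)/(-95/522) = 36/19 ≈ 1.8947
Rounded to 4 decimal places: z = 1.8947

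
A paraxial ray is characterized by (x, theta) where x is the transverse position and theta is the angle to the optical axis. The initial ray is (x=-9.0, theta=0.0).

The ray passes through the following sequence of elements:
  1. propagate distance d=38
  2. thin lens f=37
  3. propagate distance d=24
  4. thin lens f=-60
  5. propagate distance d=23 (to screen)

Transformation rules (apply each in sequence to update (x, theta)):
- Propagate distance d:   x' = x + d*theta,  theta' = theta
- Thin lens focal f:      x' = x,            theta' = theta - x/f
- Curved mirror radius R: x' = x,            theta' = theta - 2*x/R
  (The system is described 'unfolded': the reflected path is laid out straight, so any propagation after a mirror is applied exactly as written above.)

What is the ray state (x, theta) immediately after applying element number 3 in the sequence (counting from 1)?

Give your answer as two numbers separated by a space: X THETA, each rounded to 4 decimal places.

Answer: -3.1622 0.2432

Derivation:
Initial: x=-9.0000 theta=0.0000
After 1 (propagate distance d=38): x=-9.0000 theta=0.0000
After 2 (thin lens f=37): x=-9.0000 theta=9/37 (≈0.2432)
After 3 (propagate distance d=24): x=-117/37 (≈-3.1622) theta=9/37 (≈0.2432)
Rounded to 4 decimal places: x = -3.1622, theta = 0.2432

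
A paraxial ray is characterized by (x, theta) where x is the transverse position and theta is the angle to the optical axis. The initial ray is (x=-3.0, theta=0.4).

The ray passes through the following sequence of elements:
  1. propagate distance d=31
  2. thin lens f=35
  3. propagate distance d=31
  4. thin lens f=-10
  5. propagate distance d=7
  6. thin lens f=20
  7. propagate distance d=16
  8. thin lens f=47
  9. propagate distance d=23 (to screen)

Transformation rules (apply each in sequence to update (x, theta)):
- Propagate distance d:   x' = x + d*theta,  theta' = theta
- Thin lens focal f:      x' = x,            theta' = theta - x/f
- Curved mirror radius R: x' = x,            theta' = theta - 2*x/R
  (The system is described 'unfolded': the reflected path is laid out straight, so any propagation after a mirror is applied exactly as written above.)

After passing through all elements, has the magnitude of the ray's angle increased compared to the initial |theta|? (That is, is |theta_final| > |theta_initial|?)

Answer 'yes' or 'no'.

Initial: x=-3.0000 theta=0.4000
After 1 (propagate distance d=31): x=9.4000 theta=0.4000
After 2 (thin lens f=35): x=9.4000 theta=23/175 (≈0.1314)
After 3 (propagate distance d=31): x=2358/175 (≈13.4743) theta=23/175 (≈0.1314)
After 4 (thin lens f=-10): x=2358/175 (≈13.4743) theta=1294/875 (≈1.4789)
After 5 (propagate distance d=7): x=20848/875 (≈23.8263) theta=1294/875 (≈1.4789)
After 6 (thin lens f=20): x=20848/875 (≈23.8263) theta=1258/4375 (≈0.2875)
After 7 (propagate distance d=16): x=124368/4375 (≈28.4270) theta=1258/4375 (≈0.2875)
After 8 (thin lens f=47): x=124368/4375 (≈28.4270) theta=-65242/205625 (≈-0.3173)
After 9 (propagate distance d=23 (to screen)): x=868946/41125 (≈21.1294) theta=-65242/205625 (≈-0.3173)
|theta_initial|=0.4000 |theta_final|=65242/205625 (≈0.3173) -> not increased

Answer: no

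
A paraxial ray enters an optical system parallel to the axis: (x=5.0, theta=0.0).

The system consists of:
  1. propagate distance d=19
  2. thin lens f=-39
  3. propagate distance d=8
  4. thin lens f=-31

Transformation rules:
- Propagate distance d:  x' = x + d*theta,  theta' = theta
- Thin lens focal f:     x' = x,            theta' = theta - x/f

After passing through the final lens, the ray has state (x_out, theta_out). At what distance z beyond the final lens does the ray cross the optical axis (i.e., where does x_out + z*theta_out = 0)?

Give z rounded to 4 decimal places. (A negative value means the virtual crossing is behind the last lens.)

Initial: x=5.0000 theta=0.0000
After 1 (propagate distance d=19): x=5.0000 theta=0.0000
After 2 (thin lens f=-39): x=5.0000 theta=5/39 (≈0.1282)
After 3 (propagate distance d=8): x=235/39 (≈6.0256) theta=5/39 (≈0.1282)
After 4 (thin lens f=-31): x=235/39 (≈6.0256) theta=10/31 (≈0.3226)
z_focus = -x_out/theta_out = -(235/39)/(10/31) = -1457/78 ≈ -18.6795
Rounded to 4 decimal places: z = -18.6795

Answer: -18.6795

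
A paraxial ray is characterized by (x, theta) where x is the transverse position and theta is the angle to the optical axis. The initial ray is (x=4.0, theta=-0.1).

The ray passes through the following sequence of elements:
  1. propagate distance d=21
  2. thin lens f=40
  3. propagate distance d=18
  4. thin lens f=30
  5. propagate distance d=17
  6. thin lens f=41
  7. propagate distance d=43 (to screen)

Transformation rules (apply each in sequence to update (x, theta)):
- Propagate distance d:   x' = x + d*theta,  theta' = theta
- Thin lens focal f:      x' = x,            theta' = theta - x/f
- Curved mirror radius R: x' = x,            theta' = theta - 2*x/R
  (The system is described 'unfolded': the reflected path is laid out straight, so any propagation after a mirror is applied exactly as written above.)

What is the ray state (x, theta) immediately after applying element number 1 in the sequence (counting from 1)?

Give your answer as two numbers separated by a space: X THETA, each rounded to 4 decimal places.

Initial: x=4.0000 theta=-0.1000
After 1 (propagate distance d=21): x=1.9000 theta=-0.1000
Rounded to 4 decimal places: x = 1.9000, theta = -0.1000

Answer: 1.9000 -0.1000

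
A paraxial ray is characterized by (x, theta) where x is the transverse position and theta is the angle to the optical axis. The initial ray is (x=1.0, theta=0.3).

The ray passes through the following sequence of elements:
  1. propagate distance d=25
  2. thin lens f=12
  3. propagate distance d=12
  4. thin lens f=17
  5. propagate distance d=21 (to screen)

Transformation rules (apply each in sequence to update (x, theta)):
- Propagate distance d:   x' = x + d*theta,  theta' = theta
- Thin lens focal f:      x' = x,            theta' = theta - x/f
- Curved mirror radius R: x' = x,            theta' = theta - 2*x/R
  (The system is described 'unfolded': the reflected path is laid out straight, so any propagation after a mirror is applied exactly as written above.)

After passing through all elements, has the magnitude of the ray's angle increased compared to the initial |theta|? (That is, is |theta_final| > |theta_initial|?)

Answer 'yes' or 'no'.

Answer: yes

Derivation:
Initial: x=1.0000 theta=0.3000
After 1 (propagate distance d=25): x=8.5000 theta=0.3000
After 2 (thin lens f=12): x=8.5000 theta=-49/120 (≈-0.4083)
After 3 (propagate distance d=12): x=3.6000 theta=-49/120 (≈-0.4083)
After 4 (thin lens f=17): x=3.6000 theta=-253/408 (≈-0.6201)
After 5 (propagate distance d=21 (to screen)): x=-6407/680 (≈-9.4221) theta=-253/408 (≈-0.6201)
|theta_initial|=0.3000 |theta_final|=253/408 (≈0.6201) -> increased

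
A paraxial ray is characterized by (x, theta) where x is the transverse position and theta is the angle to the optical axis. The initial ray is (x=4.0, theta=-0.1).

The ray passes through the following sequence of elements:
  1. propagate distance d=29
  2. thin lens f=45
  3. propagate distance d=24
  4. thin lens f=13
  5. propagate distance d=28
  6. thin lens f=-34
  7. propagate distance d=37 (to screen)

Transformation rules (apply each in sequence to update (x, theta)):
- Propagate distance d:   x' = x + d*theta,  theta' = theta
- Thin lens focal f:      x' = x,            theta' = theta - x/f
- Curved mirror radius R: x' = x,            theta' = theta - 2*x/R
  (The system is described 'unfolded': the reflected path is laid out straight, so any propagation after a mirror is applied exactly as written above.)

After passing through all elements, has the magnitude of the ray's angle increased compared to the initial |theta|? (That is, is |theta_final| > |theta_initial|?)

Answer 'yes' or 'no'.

Answer: no

Derivation:
Initial: x=4.0000 theta=-0.1000
After 1 (propagate distance d=29): x=1.1000 theta=-0.1000
After 2 (thin lens f=45): x=1.1000 theta=-28/225 (≈-0.1244)
After 3 (propagate distance d=24): x=-283/150 (≈-1.8867) theta=-28/225 (≈-0.1244)
After 4 (thin lens f=13): x=-283/150 (≈-1.8867) theta=121/5850 (≈0.0207)
After 5 (propagate distance d=28): x=-7649/5850 (≈-1.3075) theta=121/5850 (≈0.0207)
After 6 (thin lens f=-34): x=-7649/5850 (≈-1.3075) theta=-707/39780 (≈-0.0178)
After 7 (propagate distance d=37 (to screen)): x=-43429/22100 (≈-1.9651) theta=-707/39780 (≈-0.0178)
|theta_initial|=0.1000 |theta_final|=707/39780 (≈0.0178) -> not increased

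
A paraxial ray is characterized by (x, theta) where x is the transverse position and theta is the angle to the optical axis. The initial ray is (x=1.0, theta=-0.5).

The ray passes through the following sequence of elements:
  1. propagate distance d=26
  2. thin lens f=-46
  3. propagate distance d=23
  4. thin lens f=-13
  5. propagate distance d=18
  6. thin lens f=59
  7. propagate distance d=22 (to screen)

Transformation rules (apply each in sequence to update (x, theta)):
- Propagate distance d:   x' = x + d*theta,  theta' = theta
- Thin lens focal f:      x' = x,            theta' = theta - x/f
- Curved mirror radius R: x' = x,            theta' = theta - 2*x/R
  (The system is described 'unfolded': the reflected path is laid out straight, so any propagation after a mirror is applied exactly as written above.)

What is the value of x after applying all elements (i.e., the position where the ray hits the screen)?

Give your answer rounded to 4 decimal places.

Answer: -119.3664

Derivation:
Initial: x=1.0000 theta=-0.5000
After 1 (propagate distance d=26): x=-12.0000 theta=-0.5000
After 2 (thin lens f=-46): x=-12.0000 theta=-35/46 (≈-0.7609)
After 3 (propagate distance d=23): x=-29.5000 theta=-35/46 (≈-0.7609)
After 4 (thin lens f=-13): x=-29.5000 theta=-906/299 (≈-3.0301)
After 5 (propagate distance d=18): x=-50257/598 (≈-84.0418) theta=-906/299 (≈-3.0301)
After 6 (thin lens f=59): x=-50257/598 (≈-84.0418) theta=-56651/35282 (≈-1.6057)
After 7 (propagate distance d=22 (to screen)): x=-4211485/35282 (≈-119.3664) theta=-56651/35282 (≈-1.6057)
Rounded to 4 decimal places: x = -119.3664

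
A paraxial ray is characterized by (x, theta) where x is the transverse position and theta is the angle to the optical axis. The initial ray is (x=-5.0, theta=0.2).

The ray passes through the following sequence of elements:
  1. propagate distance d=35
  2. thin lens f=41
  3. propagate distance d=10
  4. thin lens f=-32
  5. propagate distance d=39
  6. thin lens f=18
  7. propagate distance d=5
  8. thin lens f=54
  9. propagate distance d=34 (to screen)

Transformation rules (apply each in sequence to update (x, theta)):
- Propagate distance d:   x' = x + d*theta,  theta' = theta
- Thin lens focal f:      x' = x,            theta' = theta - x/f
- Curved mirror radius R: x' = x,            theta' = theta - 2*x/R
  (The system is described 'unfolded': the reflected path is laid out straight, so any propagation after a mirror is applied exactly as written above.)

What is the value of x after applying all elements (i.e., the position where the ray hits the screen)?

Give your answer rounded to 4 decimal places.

Answer: -12.8409

Derivation:
Initial: x=-5.0000 theta=0.2000
After 1 (propagate distance d=35): x=2.0000 theta=0.2000
After 2 (thin lens f=41): x=2.0000 theta=31/205 (≈0.1512)
After 3 (propagate distance d=10): x=144/41 (≈3.5122) theta=31/205 (≈0.1512)
After 4 (thin lens f=-32): x=144/41 (≈3.5122) theta=107/410 (≈0.2610)
After 5 (propagate distance d=39): x=5613/410 (≈13.6902) theta=107/410 (≈0.2610)
After 6 (thin lens f=18): x=5613/410 (≈13.6902) theta=-1229/2460 (≈-0.4996)
After 7 (propagate distance d=5): x=27533/2460 (≈11.1923) theta=-1229/2460 (≈-0.4996)
After 8 (thin lens f=54): x=27533/2460 (≈11.1923) theta=-93899/132840 (≈-0.7069)
After 9 (propagate distance d=34 (to screen)): x=-213223/16605 (≈-12.8409) theta=-93899/132840 (≈-0.7069)
Rounded to 4 decimal places: x = -12.8409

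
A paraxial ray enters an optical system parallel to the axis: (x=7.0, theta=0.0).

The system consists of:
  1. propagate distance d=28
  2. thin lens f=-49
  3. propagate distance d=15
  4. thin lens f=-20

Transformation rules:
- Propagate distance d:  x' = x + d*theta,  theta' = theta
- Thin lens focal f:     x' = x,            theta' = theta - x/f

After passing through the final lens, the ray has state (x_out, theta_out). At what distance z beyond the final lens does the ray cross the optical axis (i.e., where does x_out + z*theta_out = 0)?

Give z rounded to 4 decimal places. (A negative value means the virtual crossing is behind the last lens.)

Answer: -15.2381

Derivation:
Initial: x=7.0000 theta=0.0000
After 1 (propagate distance d=28): x=7.0000 theta=0.0000
After 2 (thin lens f=-49): x=7.0000 theta=1/7 (≈0.1429)
After 3 (propagate distance d=15): x=64/7 (≈9.1429) theta=1/7 (≈0.1429)
After 4 (thin lens f=-20): x=64/7 (≈9.1429) theta=0.6000
z_focus = -x_out/theta_out = -(64/7)/(0.6000) = -320/21 ≈ -15.2381
Rounded to 4 decimal places: z = -15.2381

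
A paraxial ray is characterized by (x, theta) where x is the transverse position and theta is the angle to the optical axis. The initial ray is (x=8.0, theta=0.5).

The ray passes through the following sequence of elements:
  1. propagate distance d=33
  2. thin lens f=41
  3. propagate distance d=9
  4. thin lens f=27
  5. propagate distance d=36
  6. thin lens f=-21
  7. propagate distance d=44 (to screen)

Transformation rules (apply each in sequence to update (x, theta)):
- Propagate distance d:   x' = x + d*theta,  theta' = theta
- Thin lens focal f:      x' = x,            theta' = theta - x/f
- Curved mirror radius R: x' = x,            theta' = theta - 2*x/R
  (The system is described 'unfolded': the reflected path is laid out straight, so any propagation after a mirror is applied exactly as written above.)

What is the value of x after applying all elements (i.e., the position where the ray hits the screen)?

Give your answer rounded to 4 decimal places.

Answer: -78.0306

Derivation:
Initial: x=8.0000 theta=0.5000
After 1 (propagate distance d=33): x=24.5000 theta=0.5000
After 2 (thin lens f=41): x=24.5000 theta=-4/41 (≈-0.0976)
After 3 (propagate distance d=9): x=1937/82 (≈23.6220) theta=-4/41 (≈-0.0976)
After 4 (thin lens f=27): x=1937/82 (≈23.6220) theta=-2153/2214 (≈-0.9724)
After 5 (propagate distance d=36): x=-2801/246 (≈-11.3862) theta=-2153/2214 (≈-0.9724)
After 6 (thin lens f=-21): x=-2801/246 (≈-11.3862) theta=-11737/7749 (≈-1.5146)
After 7 (propagate distance d=44 (to screen)): x=-1209319/15498 (≈-78.0306) theta=-11737/7749 (≈-1.5146)
Rounded to 4 decimal places: x = -78.0306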